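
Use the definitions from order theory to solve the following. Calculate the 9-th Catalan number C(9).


C(n) = C(2n, n) / (n+1).
C(18, 9) = 48620
C(9) = 48620 / 10 = 4862


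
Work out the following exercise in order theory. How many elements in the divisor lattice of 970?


Divisors of 970: [1, 2, 5, 10, 97, 194, 485, 970]
Count: 8


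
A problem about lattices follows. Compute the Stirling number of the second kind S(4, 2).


S(n,k) = k*S(n-1,k) + S(n-1,k-1).
S(3,2) = 3, S(3,1) = 1
S(4,2) = 2*3 + 1 = 6 + 1
S(4,2) = 7


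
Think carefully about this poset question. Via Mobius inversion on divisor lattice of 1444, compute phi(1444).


phi(n) = n * prod_{p|n} (1 - 1/p).
Prime divisors of 1444: [2, 19]
phi(1444) = 1444 * (1 - 1/2) * (1 - 1/19)
phi(1444) = 684


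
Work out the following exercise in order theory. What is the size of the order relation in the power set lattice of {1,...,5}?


The order relation is {(a,b) : a <= b}, reflexive so it includes (a,a).
Examples: ({},{}), ({},{1,2}), ({},{1,2,3}), ({},{1,2,3,4}), ({},{1,2,3,4,5}), ...
Total ordered pairs: 243


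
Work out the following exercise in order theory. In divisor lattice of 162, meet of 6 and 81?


In a divisor lattice, meet = gcd (greatest common divisor).
By Euclidean algorithm or factoring: gcd(6,81) = 3


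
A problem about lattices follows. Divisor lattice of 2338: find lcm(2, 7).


In a divisor lattice, join = lcm (least common multiple).
gcd(2,7) = 1
lcm(2,7) = 2*7/gcd = 14/1 = 14


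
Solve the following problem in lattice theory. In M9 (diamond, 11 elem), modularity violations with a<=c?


Modular law: if a <= c then a v (b ^ c) = (a v b) ^ c.
Check all triples (a,b,c) with a <= c among 11 elements.
This lattice is modular (diamonds M_m and their chain-products are modular).
Total violating triples: 0


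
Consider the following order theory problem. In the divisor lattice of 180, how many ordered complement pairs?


Complement pair (a,b): a meet b = bottom, a join b = top.
Here: gcd(a,b)=1 and lcm(a,b)=180, i.e. a*b=180 with a,b coprime.
Pairs found: (1,180), (4,45), (5,36), (9,20), ... (4 more)
Total ordered pairs: 8


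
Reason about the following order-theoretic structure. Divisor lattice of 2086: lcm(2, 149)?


Join=lcm.
gcd(2,149)=1
lcm=298


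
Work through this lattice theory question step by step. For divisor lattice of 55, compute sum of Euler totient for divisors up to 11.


Divisors of 55 up to 11: [1, 5, 11]
phi values: [1, 4, 10]
Sum = 15


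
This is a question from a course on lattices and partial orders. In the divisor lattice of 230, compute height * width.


Height = length of longest chain minus 1; width = size of largest antichain.
A maximum chain: 1 | 23 | 115 | 230  (height 3).
A maximum antichain: {2, 5, 23}  (width 3).
Product = 3 * 3 = 9


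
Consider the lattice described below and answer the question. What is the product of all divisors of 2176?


Divisors of 2176: [1, 2, 4, 8, 16, 17, 32, 34, 64, 68, 128, 136, 272, 544, 1088, 2176]
Product = n^(d(n)/2) = 2176^(16/2)
Product = 502656297790633035773771776


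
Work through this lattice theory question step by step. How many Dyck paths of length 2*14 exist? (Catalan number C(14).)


C(n) = C(2n, n) / (n+1).
C(28, 14) = 40116600
C(14) = 40116600 / 15 = 2674440


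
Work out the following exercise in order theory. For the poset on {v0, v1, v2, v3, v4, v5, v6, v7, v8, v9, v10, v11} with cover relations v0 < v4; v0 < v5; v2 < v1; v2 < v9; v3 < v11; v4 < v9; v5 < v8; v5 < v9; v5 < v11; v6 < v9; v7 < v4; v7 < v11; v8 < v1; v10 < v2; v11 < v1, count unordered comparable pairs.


A comparable pair {a,b} has a < b or b < a in the order.
Count unordered pairs where one element is strictly below the other.
Examples: {v0,v1}, {v0,v4}, {v0,v5}, {v0,v8}, ...
Total comparable pairs: 25


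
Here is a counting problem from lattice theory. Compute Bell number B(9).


B(n) = number of set partitions of an n-element set.
B(n) satisfies the recurrence: B(n+1) = sum_k C(n,k)*B(k).
B(9) = 21147


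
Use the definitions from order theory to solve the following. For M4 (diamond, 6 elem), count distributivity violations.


Distributive law: a ^ (b v c) = (a ^ b) v (a ^ c).
Check all 6^3 = 216 ordered triples (a,b,c).
  e.g. a=a1, b=a2, c=a3: lhs=a1 != rhs=0
  e.g. a=a1, b=a2, c=a4: lhs=a1 != rhs=0
Total violating triples: 24


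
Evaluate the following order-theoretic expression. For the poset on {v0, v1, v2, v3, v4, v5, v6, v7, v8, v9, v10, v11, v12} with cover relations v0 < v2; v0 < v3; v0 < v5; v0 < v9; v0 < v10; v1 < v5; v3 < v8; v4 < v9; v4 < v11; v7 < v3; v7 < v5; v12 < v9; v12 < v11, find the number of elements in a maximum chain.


A chain is a totally ordered subset; we count the number of elements in a maximum chain.
Compute, for each element x, the size of the longest chain ending at x:
  v0: 1
  v1: 1
  v4: 1
  v6: 1
  v7: 1
  v12: 1
  ...
A maximum chain: v0 < v3 < v8
Number of elements in the longest chain: 3


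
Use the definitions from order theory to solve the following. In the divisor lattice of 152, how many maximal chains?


A maximal chain goes from the minimum element to a maximal element via cover relations.
Counting all min-to-max paths in the cover graph.
Total maximal chains: 4


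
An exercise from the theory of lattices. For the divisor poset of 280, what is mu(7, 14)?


In a divisor lattice, mu(a,b) = mu(b/a) where mu is the classical Mobius function.
b/a = 14/7 = 2
Prime factorization of 2: primes [2]
2 is squarefree with 1 prime factor(s), so mu(2) = (-1)^1 = -1


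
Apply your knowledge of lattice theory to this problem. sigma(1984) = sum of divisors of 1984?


sigma(n) = sum of divisors.
Divisors of 1984: [1, 2, 4, 8, 16, 31, 32, 62, 64, 124, 248, 496, 992, 1984]
Sum = 4064


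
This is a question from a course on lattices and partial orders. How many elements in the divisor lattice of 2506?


Divisors of 2506: [1, 2, 7, 14, 179, 358, 1253, 2506]
Count: 8


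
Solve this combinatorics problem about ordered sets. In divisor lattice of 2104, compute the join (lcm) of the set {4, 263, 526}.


In a divisor lattice, join = lcm (least common multiple).
Compute lcm iteratively: start with first element, then lcm(current, next).
Elements: [4, 263, 526]
lcm(4,263) = 1052
lcm(1052,526) = 1052
Final lcm = 1052


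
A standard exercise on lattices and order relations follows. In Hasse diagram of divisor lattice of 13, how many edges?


A cover relation a -< b holds when a < b with no c strictly between.
Cover relations:
  1 -< 13
Total: 1


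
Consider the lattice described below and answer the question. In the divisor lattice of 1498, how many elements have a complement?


An element a is complemented if some b has a meet b = bottom, a join b = top.
a is complemented iff gcd(a, n/a)=1, i.e. a is a unitary divisor of 1498.
Complemented elements: 1, 2, 7, 14, 107, 214, ... (2 more)
Count: 8


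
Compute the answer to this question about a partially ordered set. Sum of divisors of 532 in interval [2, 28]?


Interval [2,28] in divisors of 532: [2, 4, 14, 28]
Sum = 48


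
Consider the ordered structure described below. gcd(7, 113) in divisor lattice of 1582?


Meet=gcd.
gcd(7,113)=1


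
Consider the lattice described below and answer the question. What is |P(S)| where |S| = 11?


Power set = 2^n.
2^11 = 2048


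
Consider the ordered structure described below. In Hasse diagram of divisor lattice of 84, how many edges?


A cover relation a -< b holds when a < b with no c strictly between.
Cover relations:
  1 -< 2
  1 -< 3
  1 -< 7
  2 -< 4
  2 -< 6
  2 -< 14
  3 -< 6
  3 -< 21
  ...12 more
Total: 20


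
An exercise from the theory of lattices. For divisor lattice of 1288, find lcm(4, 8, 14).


In a divisor lattice, join = lcm (least common multiple).
Compute lcm iteratively: start with first element, then lcm(current, next).
Elements: [4, 8, 14]
lcm(4,8) = 8
lcm(8,14) = 56
Final lcm = 56


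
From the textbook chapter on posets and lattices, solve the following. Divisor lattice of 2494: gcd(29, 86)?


Meet=gcd.
gcd(29,86)=1


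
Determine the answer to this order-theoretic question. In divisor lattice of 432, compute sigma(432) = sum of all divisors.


sigma(n) = sum of divisors.
Divisors of 432: [1, 2, 3, 4, 6, 8, 9, 12, 16, 18, 24, 27, 36, 48, 54, 72, 108, 144, 216, 432]
Sum = 1240


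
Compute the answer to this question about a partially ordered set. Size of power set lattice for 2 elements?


Power set = 2^n.
2^2 = 4


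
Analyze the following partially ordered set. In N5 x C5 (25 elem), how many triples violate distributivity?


Distributive law: a ^ (b v c) = (a ^ b) v (a ^ c).
Check all 25^3 = 15625 ordered triples (a,b,c).
  e.g. a=(b,0), b=(a,0), c=(c,0): lhs=(b,0) != rhs=(a,0)
  e.g. a=(b,0), b=(a,0), c=(c,1): lhs=(b,0) != rhs=(a,0)
Total violating triples: 250


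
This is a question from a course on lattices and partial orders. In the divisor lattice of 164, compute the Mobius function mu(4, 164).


In a divisor lattice, mu(a,b) = mu(b/a) where mu is the classical Mobius function.
b/a = 164/4 = 41
Prime factorization of 41: primes [41]
41 is squarefree with 1 prime factor(s), so mu(41) = (-1)^1 = -1


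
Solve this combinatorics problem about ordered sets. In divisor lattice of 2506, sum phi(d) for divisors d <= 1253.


Divisors of 2506 up to 1253: [1, 2, 7, 14, 179, 358, 1253]
phi values: [1, 1, 6, 6, 178, 178, 1068]
Sum = 1438


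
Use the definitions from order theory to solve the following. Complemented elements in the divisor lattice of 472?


An element a is complemented if some b has a meet b = bottom, a join b = top.
a is complemented iff gcd(a, n/a)=1, i.e. a is a unitary divisor of 472.
Complemented elements: 1, 8, 59, 472
Count: 4


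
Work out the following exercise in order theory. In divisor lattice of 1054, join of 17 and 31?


In a divisor lattice, join = lcm (least common multiple).
gcd(17,31) = 1
lcm(17,31) = 17*31/gcd = 527/1 = 527


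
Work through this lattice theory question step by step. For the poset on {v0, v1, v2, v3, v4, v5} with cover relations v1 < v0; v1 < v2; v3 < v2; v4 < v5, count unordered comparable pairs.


A comparable pair {a,b} has a < b or b < a in the order.
Count unordered pairs where one element is strictly below the other.
Examples: {v0,v1}, {v1,v2}, {v2,v3}, {v4,v5}
Total comparable pairs: 4


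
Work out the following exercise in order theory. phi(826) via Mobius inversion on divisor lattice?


phi(n) = n * prod_{p|n} (1 - 1/p).
Prime divisors of 826: [2, 7, 59]
phi(826) = 826 * (1 - 1/2) * (1 - 1/7) * (1 - 1/59)
phi(826) = 348


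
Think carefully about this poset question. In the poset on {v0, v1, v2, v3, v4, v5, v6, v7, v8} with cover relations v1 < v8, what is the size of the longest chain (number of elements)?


A chain is a totally ordered subset; we count the number of elements in a maximum chain.
Compute, for each element x, the size of the longest chain ending at x:
  v0: 1
  v1: 1
  v2: 1
  v3: 1
  v4: 1
  v5: 1
  ...
A maximum chain: v1 < v8
Number of elements in the longest chain: 2


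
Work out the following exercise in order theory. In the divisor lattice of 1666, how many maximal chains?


A maximal chain goes from the minimum element to a maximal element via cover relations.
Counting all min-to-max paths in the cover graph.
Total maximal chains: 12


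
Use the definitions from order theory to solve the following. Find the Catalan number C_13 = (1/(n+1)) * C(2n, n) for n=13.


C(n) = C(2n, n) / (n+1).
C(26, 13) = 10400600
C(13) = 10400600 / 14 = 742900


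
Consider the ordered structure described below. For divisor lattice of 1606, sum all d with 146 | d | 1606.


Interval [146,1606] in divisors of 1606: [146, 1606]
Sum = 1752


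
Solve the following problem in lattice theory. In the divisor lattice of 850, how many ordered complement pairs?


Complement pair (a,b): a meet b = bottom, a join b = top.
Here: gcd(a,b)=1 and lcm(a,b)=850, i.e. a*b=850 with a,b coprime.
Pairs found: (1,850), (2,425), (17,50), (25,34), ... (4 more)
Total ordered pairs: 8


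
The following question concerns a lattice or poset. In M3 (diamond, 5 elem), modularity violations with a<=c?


Modular law: if a <= c then a v (b ^ c) = (a v b) ^ c.
Check all triples (a,b,c) with a <= c among 5 elements.
This lattice is modular (diamonds M_m and their chain-products are modular).
Total violating triples: 0


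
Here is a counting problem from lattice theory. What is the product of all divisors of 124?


Divisors of 124: [1, 2, 4, 31, 62, 124]
Product = n^(d(n)/2) = 124^(6/2)
Product = 1906624


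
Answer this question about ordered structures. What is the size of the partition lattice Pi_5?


B(n) = number of set partitions of an n-element set.
B(n) satisfies the recurrence: B(n+1) = sum_k C(n,k)*B(k).
B(5) = 52


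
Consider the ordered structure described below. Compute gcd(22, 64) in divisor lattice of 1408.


In a divisor lattice, meet = gcd (greatest common divisor).
By Euclidean algorithm or factoring: gcd(22,64) = 2


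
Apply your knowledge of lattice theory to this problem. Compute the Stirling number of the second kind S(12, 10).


S(n,k) = k*S(n-1,k) + S(n-1,k-1).
S(11,10) = 55, S(11,9) = 1155
S(12,10) = 10*55 + 1155 = 550 + 1155
S(12,10) = 1705


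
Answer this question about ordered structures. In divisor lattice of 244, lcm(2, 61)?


Join=lcm.
gcd(2,61)=1
lcm=122


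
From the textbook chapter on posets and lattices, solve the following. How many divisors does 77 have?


Divisors of 77: [1, 7, 11, 77]
Count: 4


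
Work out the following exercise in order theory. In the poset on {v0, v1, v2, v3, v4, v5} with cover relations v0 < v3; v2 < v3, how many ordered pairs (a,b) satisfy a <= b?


The order relation is {(a,b) : a <= b}, reflexive so it includes (a,a).
Examples: (v0,v0), (v0,v3), (v1,v1), (v2,v2), (v2,v3), ...
Total ordered pairs: 8


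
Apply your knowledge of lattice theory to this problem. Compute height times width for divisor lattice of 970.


Height = length of longest chain minus 1; width = size of largest antichain.
A maximum chain: 1 | 97 | 485 | 970  (height 3).
A maximum antichain: {2, 5, 97}  (width 3).
Product = 3 * 3 = 9


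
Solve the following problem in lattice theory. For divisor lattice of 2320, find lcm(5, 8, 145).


In a divisor lattice, join = lcm (least common multiple).
Compute lcm iteratively: start with first element, then lcm(current, next).
Elements: [5, 8, 145]
lcm(5,8) = 40
lcm(40,145) = 1160
Final lcm = 1160


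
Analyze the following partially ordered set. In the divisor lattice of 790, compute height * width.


Height = length of longest chain minus 1; width = size of largest antichain.
A maximum chain: 1 | 79 | 395 | 790  (height 3).
A maximum antichain: {2, 5, 79}  (width 3).
Product = 3 * 3 = 9


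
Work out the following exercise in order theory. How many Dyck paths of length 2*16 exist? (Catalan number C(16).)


C(n) = C(2n, n) / (n+1).
C(32, 16) = 601080390
C(16) = 601080390 / 17 = 35357670


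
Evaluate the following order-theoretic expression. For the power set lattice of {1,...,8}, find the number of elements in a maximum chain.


A chain is a totally ordered subset; we count the number of elements in a maximum chain.
Compute, for each element x, the size of the longest chain ending at x:
  {}: 1
  {1}: 2
  {2}: 2
  {3}: 2
  {4}: 2
  {5}: 2
  ...
A maximum chain: {} < {1} < {1,2} < {1,2,3} < {1,2,3,4} < {1,2,3,4,5} < {1,2,3,4,5,6} < {1,2,3,4,5,6,7} < {1,2,3,4,5,6,7,8}
Number of elements in the longest chain: 9


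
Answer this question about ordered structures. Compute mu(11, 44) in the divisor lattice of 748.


In a divisor lattice, mu(a,b) = mu(b/a) where mu is the classical Mobius function.
b/a = 44/11 = 4
Prime factorization of 4: primes [2]
4 is not squarefree, so mu(4) = 0


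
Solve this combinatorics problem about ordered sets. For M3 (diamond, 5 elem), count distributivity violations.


Distributive law: a ^ (b v c) = (a ^ b) v (a ^ c).
Check all 5^3 = 125 ordered triples (a,b,c).
  e.g. a=a1, b=a2, c=a3: lhs=a1 != rhs=0
  e.g. a=a1, b=a3, c=a2: lhs=a1 != rhs=0
Total violating triples: 6


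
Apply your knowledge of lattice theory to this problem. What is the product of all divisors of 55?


Divisors of 55: [1, 5, 11, 55]
Product = n^(d(n)/2) = 55^(4/2)
Product = 3025


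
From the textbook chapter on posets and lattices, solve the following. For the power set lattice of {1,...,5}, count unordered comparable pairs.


A comparable pair {a,b} has a < b or b < a in the order.
Count unordered pairs where one element is strictly below the other.
Examples: {{},{1}}, {{},{2}}, {{},{3}}, {{},{4}}, ...
Total comparable pairs: 211


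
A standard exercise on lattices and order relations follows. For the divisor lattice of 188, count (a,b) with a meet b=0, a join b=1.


Complement pair (a,b): a meet b = bottom, a join b = top.
Here: gcd(a,b)=1 and lcm(a,b)=188, i.e. a*b=188 with a,b coprime.
Pairs found: (1,188), (4,47), (47,4), (188,1)
Total ordered pairs: 4


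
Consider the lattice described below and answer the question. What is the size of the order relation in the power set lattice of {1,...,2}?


The order relation is {(a,b) : a <= b}, reflexive so it includes (a,a).
Examples: ({},{}), ({},{1,2}), ({},{1}), ({},{2}), ({1,2},{1,2}), ...
Total ordered pairs: 9


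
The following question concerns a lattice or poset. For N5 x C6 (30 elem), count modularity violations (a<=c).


Modular law: if a <= c then a v (b ^ c) = (a v b) ^ c.
Check all triples (a,b,c) with a <= c among 30 elements.
  e.g. a=(a,0), b=(c,0), c=(b,0): lhs=(a,0) != rhs=(b,0)
  e.g. a=(a,0), b=(c,1), c=(b,0): lhs=(a,0) != rhs=(b,0)
Total violating triples: 126


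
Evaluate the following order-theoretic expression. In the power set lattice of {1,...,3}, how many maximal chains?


A maximal chain goes from the minimum element to a maximal element via cover relations.
Counting all min-to-max paths in the cover graph.
Total maximal chains: 6


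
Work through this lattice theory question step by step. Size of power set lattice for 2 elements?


Power set = 2^n.
2^2 = 4


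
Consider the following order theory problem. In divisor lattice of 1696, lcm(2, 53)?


Join=lcm.
gcd(2,53)=1
lcm=106


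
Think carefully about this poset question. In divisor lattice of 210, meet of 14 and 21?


In a divisor lattice, meet = gcd (greatest common divisor).
By Euclidean algorithm or factoring: gcd(14,21) = 7


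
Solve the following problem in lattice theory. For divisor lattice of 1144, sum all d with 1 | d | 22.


Interval [1,22] in divisors of 1144: [1, 2, 11, 22]
Sum = 36


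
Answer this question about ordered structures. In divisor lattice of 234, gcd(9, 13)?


Meet=gcd.
gcd(9,13)=1


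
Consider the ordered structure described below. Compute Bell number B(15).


B(n) = number of set partitions of an n-element set.
B(n) satisfies the recurrence: B(n+1) = sum_k C(n,k)*B(k).
B(15) = 1382958545


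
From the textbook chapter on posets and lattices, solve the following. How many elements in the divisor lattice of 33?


Divisors of 33: [1, 3, 11, 33]
Count: 4


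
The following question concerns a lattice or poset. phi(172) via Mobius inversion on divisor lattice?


phi(n) = n * prod_{p|n} (1 - 1/p).
Prime divisors of 172: [2, 43]
phi(172) = 172 * (1 - 1/2) * (1 - 1/43)
phi(172) = 84


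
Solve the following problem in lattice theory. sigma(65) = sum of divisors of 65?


sigma(n) = sum of divisors.
Divisors of 65: [1, 5, 13, 65]
Sum = 84


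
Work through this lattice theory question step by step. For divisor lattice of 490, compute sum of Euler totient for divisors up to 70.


Divisors of 490 up to 70: [1, 2, 5, 7, 10, 14, 35, 49, 70]
phi values: [1, 1, 4, 6, 4, 6, 24, 42, 24]
Sum = 112


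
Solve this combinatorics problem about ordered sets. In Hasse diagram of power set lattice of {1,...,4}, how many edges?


A cover relation a -< b holds when a < b with no c strictly between.
Cover relations:
  {} -< {1}
  {} -< {2}
  {} -< {3}
  {} -< {4}
  {1} -< {1,2}
  {1} -< {1,3}
  {1} -< {1,4}
  {2} -< {1,2}
  ...24 more
Total: 32


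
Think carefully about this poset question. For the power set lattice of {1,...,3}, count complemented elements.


An element a is complemented if some b has a meet b = bottom, a join b = top.
every subset A has complement S\A, so all elements are complemented.
Complemented elements: {}, {1}, {2}, {3}, {1,2}, {1,3}, ... (2 more)
Count: 8


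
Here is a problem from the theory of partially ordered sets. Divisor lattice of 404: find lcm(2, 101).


In a divisor lattice, join = lcm (least common multiple).
gcd(2,101) = 1
lcm(2,101) = 2*101/gcd = 202/1 = 202


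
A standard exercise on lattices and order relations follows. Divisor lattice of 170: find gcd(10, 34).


In a divisor lattice, meet = gcd (greatest common divisor).
By Euclidean algorithm or factoring: gcd(10,34) = 2


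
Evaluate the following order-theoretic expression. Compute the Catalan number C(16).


C(n) = C(2n, n) / (n+1).
C(32, 16) = 601080390
C(16) = 601080390 / 17 = 35357670


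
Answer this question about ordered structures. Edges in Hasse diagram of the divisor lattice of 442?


A cover relation a -< b holds when a < b with no c strictly between.
Cover relations:
  1 -< 2
  1 -< 13
  1 -< 17
  2 -< 26
  2 -< 34
  13 -< 26
  13 -< 221
  17 -< 34
  ...4 more
Total: 12


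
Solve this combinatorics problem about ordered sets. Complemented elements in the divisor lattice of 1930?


An element a is complemented if some b has a meet b = bottom, a join b = top.
a is complemented iff gcd(a, n/a)=1, i.e. a is a unitary divisor of 1930.
Complemented elements: 1, 2, 5, 10, 193, 386, ... (2 more)
Count: 8


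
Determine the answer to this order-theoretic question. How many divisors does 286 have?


Divisors of 286: [1, 2, 11, 13, 22, 26, 143, 286]
Count: 8


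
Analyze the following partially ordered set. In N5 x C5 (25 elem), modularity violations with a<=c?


Modular law: if a <= c then a v (b ^ c) = (a v b) ^ c.
Check all triples (a,b,c) with a <= c among 25 elements.
  e.g. a=(a,0), b=(c,0), c=(b,0): lhs=(a,0) != rhs=(b,0)
  e.g. a=(a,0), b=(c,1), c=(b,0): lhs=(a,0) != rhs=(b,0)
Total violating triples: 75


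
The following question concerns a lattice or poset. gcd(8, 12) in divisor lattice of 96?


Meet=gcd.
gcd(8,12)=4


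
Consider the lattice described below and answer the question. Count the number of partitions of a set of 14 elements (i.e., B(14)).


B(n) = number of set partitions of an n-element set.
B(n) satisfies the recurrence: B(n+1) = sum_k C(n,k)*B(k).
B(14) = 190899322


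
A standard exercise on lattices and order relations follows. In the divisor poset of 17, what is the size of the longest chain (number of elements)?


A chain is a totally ordered subset; we count the number of elements in a maximum chain.
Compute, for each element x, the size of the longest chain ending at x:
  1: 1
  17: 2
A maximum chain: 1 < 17
Number of elements in the longest chain: 2


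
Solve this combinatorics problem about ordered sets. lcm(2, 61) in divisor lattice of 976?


Join=lcm.
gcd(2,61)=1
lcm=122


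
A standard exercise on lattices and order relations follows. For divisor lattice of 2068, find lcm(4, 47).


In a divisor lattice, join = lcm (least common multiple).
Compute lcm iteratively: start with first element, then lcm(current, next).
Elements: [4, 47]
lcm(4,47) = 188
Final lcm = 188


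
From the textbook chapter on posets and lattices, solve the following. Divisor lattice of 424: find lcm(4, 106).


In a divisor lattice, join = lcm (least common multiple).
gcd(4,106) = 2
lcm(4,106) = 4*106/gcd = 424/2 = 212


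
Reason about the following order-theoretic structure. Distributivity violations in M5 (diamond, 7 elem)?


Distributive law: a ^ (b v c) = (a ^ b) v (a ^ c).
Check all 7^3 = 343 ordered triples (a,b,c).
  e.g. a=a1, b=a2, c=a3: lhs=a1 != rhs=0
  e.g. a=a1, b=a2, c=a4: lhs=a1 != rhs=0
Total violating triples: 60


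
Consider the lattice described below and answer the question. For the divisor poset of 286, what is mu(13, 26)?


In a divisor lattice, mu(a,b) = mu(b/a) where mu is the classical Mobius function.
b/a = 26/13 = 2
Prime factorization of 2: primes [2]
2 is squarefree with 1 prime factor(s), so mu(2) = (-1)^1 = -1


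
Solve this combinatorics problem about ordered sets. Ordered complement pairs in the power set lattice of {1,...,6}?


Complement pair (a,b): a meet b = bottom, a join b = top.
Here: A intersect B = {} and A union B = {1,...,6}.
Pairs found: ({},{1,2,3,4,5,6}), ({1},{2,3,4,5,6}), ({2},{1,3,4,5,6}), ({3},{1,2,4,5,6}), ... (60 more)
Total ordered pairs: 64


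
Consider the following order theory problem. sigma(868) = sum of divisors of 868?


sigma(n) = sum of divisors.
Divisors of 868: [1, 2, 4, 7, 14, 28, 31, 62, 124, 217, 434, 868]
Sum = 1792


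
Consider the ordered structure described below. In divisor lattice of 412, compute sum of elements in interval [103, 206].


Interval [103,206] in divisors of 412: [103, 206]
Sum = 309


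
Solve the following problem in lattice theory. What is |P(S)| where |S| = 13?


Power set = 2^n.
2^13 = 8192


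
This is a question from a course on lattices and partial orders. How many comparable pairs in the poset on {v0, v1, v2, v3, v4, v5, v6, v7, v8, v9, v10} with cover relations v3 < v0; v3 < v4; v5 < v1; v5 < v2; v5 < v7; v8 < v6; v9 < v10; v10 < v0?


A comparable pair {a,b} has a < b or b < a in the order.
Count unordered pairs where one element is strictly below the other.
Examples: {v0,v3}, {v0,v9}, {v0,v10}, {v1,v5}, ...
Total comparable pairs: 9


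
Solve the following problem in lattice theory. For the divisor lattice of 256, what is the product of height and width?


Height = length of longest chain minus 1; width = size of largest antichain.
A maximum chain: 1 | 2 | 4 | 8 | 16 | 32 | 64 | 128 | 256  (height 8).
A maximum antichain: {1}  (width 1).
Product = 8 * 1 = 8


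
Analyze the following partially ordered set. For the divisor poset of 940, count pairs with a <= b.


The order relation is {(a,b) : a <= b}, reflexive so it includes (a,a).
Examples: (1,1), (1,10), (1,188), (1,2), (1,20), ...
Total ordered pairs: 54


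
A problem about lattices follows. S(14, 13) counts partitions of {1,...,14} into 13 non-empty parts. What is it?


S(n,k) = k*S(n-1,k) + S(n-1,k-1).
S(13,13) = 1, S(13,12) = 78
S(14,13) = 13*1 + 78 = 13 + 78
S(14,13) = 91


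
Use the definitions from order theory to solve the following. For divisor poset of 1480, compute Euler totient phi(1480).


phi(n) = n * prod_{p|n} (1 - 1/p).
Prime divisors of 1480: [2, 5, 37]
phi(1480) = 1480 * (1 - 1/2) * (1 - 1/5) * (1 - 1/37)
phi(1480) = 576


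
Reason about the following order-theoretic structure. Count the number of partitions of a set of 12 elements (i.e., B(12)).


B(n) = number of set partitions of an n-element set.
B(n) satisfies the recurrence: B(n+1) = sum_k C(n,k)*B(k).
B(12) = 4213597


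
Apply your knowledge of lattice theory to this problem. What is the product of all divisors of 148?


Divisors of 148: [1, 2, 4, 37, 74, 148]
Product = n^(d(n)/2) = 148^(6/2)
Product = 3241792


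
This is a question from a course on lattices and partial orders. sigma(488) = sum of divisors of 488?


sigma(n) = sum of divisors.
Divisors of 488: [1, 2, 4, 8, 61, 122, 244, 488]
Sum = 930


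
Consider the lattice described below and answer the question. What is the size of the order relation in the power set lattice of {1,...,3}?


The order relation is {(a,b) : a <= b}, reflexive so it includes (a,a).
Examples: ({},{}), ({},{1,2}), ({},{1,2,3}), ({},{1,3}), ({},{1}), ...
Total ordered pairs: 27


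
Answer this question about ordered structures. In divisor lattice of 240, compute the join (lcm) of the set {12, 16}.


In a divisor lattice, join = lcm (least common multiple).
Compute lcm iteratively: start with first element, then lcm(current, next).
Elements: [12, 16]
lcm(12,16) = 48
Final lcm = 48


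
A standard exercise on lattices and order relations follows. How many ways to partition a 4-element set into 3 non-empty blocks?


S(n,k) = k*S(n-1,k) + S(n-1,k-1).
S(3,3) = 1, S(3,2) = 3
S(4,3) = 3*1 + 3 = 3 + 3
S(4,3) = 6


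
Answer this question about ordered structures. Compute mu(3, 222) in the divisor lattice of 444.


In a divisor lattice, mu(a,b) = mu(b/a) where mu is the classical Mobius function.
b/a = 222/3 = 74
Prime factorization of 74: primes [2, 37]
74 is squarefree with 2 prime factor(s), so mu(74) = (-1)^2 = 1


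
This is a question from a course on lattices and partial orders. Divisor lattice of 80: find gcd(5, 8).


In a divisor lattice, meet = gcd (greatest common divisor).
By Euclidean algorithm or factoring: gcd(5,8) = 1


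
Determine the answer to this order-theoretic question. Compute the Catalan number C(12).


C(n) = C(2n, n) / (n+1).
C(24, 12) = 2704156
C(12) = 2704156 / 13 = 208012


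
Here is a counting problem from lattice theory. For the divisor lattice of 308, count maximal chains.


A maximal chain goes from the minimum element to a maximal element via cover relations.
Counting all min-to-max paths in the cover graph.
Total maximal chains: 12


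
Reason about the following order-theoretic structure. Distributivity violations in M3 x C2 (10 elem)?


Distributive law: a ^ (b v c) = (a ^ b) v (a ^ c).
Check all 10^3 = 1000 ordered triples (a,b,c).
  e.g. a=(a1,0), b=(a2,0), c=(a3,0): lhs=(a1,0) != rhs=(0,0)
  e.g. a=(a1,0), b=(a2,0), c=(a3,1): lhs=(a1,0) != rhs=(0,0)
Total violating triples: 48


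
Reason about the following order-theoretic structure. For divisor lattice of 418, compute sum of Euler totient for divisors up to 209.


Divisors of 418 up to 209: [1, 2, 11, 19, 22, 38, 209]
phi values: [1, 1, 10, 18, 10, 18, 180]
Sum = 238


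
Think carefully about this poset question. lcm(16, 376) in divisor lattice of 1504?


Join=lcm.
gcd(16,376)=8
lcm=752


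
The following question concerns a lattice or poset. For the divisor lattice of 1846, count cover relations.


A cover relation a -< b holds when a < b with no c strictly between.
Cover relations:
  1 -< 2
  1 -< 13
  1 -< 71
  2 -< 26
  2 -< 142
  13 -< 26
  13 -< 923
  26 -< 1846
  ...4 more
Total: 12


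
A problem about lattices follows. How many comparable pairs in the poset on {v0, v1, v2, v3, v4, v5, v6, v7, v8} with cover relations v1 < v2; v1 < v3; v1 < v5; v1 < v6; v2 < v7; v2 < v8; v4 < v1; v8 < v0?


A comparable pair {a,b} has a < b or b < a in the order.
Count unordered pairs where one element is strictly below the other.
Examples: {v0,v1}, {v0,v2}, {v0,v4}, {v0,v8}, ...
Total comparable pairs: 19


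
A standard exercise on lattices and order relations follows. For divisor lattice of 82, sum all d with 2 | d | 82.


Interval [2,82] in divisors of 82: [2, 82]
Sum = 84


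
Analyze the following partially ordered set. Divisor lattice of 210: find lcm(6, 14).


In a divisor lattice, join = lcm (least common multiple).
gcd(6,14) = 2
lcm(6,14) = 6*14/gcd = 84/2 = 42


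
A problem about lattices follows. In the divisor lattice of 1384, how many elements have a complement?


An element a is complemented if some b has a meet b = bottom, a join b = top.
a is complemented iff gcd(a, n/a)=1, i.e. a is a unitary divisor of 1384.
Complemented elements: 1, 8, 173, 1384
Count: 4


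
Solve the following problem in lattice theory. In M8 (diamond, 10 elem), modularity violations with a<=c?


Modular law: if a <= c then a v (b ^ c) = (a v b) ^ c.
Check all triples (a,b,c) with a <= c among 10 elements.
This lattice is modular (diamonds M_m and their chain-products are modular).
Total violating triples: 0


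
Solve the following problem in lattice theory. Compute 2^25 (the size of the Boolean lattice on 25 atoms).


Power set = 2^n.
2^25 = 33554432


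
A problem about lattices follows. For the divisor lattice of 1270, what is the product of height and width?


Height = length of longest chain minus 1; width = size of largest antichain.
A maximum chain: 1 | 127 | 635 | 1270  (height 3).
A maximum antichain: {2, 5, 127}  (width 3).
Product = 3 * 3 = 9


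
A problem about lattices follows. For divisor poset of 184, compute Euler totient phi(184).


phi(n) = n * prod_{p|n} (1 - 1/p).
Prime divisors of 184: [2, 23]
phi(184) = 184 * (1 - 1/2) * (1 - 1/23)
phi(184) = 88


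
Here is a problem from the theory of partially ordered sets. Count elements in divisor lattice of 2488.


Divisors of 2488: [1, 2, 4, 8, 311, 622, 1244, 2488]
Count: 8


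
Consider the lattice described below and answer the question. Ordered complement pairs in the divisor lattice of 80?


Complement pair (a,b): a meet b = bottom, a join b = top.
Here: gcd(a,b)=1 and lcm(a,b)=80, i.e. a*b=80 with a,b coprime.
Pairs found: (1,80), (5,16), (16,5), (80,1)
Total ordered pairs: 4


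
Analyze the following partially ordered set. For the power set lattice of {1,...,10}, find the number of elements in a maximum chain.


A chain is a totally ordered subset; we count the number of elements in a maximum chain.
Compute, for each element x, the size of the longest chain ending at x:
  {}: 1
  {1}: 2
  {2}: 2
  {3}: 2
  {4}: 2
  {5}: 2
  ...
A maximum chain: {} < {1} < {1,2} < {1,2,3} < {1,2,3,4} < {1,2,3,4,5} < {1,2,3,4,5,6} < {1,2,3,4,5,6,7} < {1,2,3,4,5,6,7,8} < {1,2,3,4,5,6,7,8,9} < {1,2,3,4,5,6,7,8,9,10}
Number of elements in the longest chain: 11


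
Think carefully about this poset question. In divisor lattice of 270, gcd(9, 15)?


Meet=gcd.
gcd(9,15)=3


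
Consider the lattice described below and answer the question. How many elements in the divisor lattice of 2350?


Divisors of 2350: [1, 2, 5, 10, 25, 47, 50, 94, 235, 470, 1175, 2350]
Count: 12


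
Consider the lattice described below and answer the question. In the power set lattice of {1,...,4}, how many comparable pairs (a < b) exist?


A comparable pair {a,b} has a < b or b < a in the order.
Count unordered pairs where one element is strictly below the other.
Examples: {{},{1}}, {{},{2}}, {{},{3}}, {{},{4}}, ...
Total comparable pairs: 65


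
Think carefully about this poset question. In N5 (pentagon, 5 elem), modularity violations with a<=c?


Modular law: if a <= c then a v (b ^ c) = (a v b) ^ c.
Check all triples (a,b,c) with a <= c among 5 elements.
  e.g. a=a, b=c, c=b: lhs=a != rhs=b
Total violating triples: 1


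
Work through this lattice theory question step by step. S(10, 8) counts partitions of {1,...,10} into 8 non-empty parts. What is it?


S(n,k) = k*S(n-1,k) + S(n-1,k-1).
S(9,8) = 36, S(9,7) = 462
S(10,8) = 8*36 + 462 = 288 + 462
S(10,8) = 750


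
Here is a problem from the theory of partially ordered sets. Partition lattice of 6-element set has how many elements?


B(n) = number of set partitions of an n-element set.
B(n) satisfies the recurrence: B(n+1) = sum_k C(n,k)*B(k).
B(6) = 203


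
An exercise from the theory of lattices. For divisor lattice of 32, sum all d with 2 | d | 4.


Interval [2,4] in divisors of 32: [2, 4]
Sum = 6


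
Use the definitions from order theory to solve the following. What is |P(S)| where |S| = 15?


Power set = 2^n.
2^15 = 32768


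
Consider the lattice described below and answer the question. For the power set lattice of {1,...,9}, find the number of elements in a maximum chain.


A chain is a totally ordered subset; we count the number of elements in a maximum chain.
Compute, for each element x, the size of the longest chain ending at x:
  {}: 1
  {1}: 2
  {2}: 2
  {3}: 2
  {4}: 2
  {5}: 2
  ...
A maximum chain: {} < {1} < {1,2} < {1,2,3} < {1,2,3,4} < {1,2,3,4,5} < {1,2,3,4,5,6} < {1,2,3,4,5,6,7} < {1,2,3,4,5,6,7,8} < {1,2,3,4,5,6,7,8,9}
Number of elements in the longest chain: 10


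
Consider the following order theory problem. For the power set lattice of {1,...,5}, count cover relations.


A cover relation a -< b holds when a < b with no c strictly between.
Cover relations:
  {} -< {1}
  {} -< {2}
  {} -< {3}
  {} -< {4}
  {} -< {5}
  {1} -< {1,2}
  {1} -< {1,3}
  {1} -< {1,4}
  ...72 more
Total: 80


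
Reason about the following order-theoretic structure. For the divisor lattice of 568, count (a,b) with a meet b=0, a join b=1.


Complement pair (a,b): a meet b = bottom, a join b = top.
Here: gcd(a,b)=1 and lcm(a,b)=568, i.e. a*b=568 with a,b coprime.
Pairs found: (1,568), (8,71), (71,8), (568,1)
Total ordered pairs: 4


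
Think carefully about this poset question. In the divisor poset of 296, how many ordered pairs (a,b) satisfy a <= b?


The order relation is {(a,b) : a <= b}, reflexive so it includes (a,a).
Examples: (1,1), (1,148), (1,2), (1,296), (1,37), ...
Total ordered pairs: 30


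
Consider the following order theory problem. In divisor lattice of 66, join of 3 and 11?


In a divisor lattice, join = lcm (least common multiple).
gcd(3,11) = 1
lcm(3,11) = 3*11/gcd = 33/1 = 33


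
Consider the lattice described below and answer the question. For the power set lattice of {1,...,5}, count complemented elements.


An element a is complemented if some b has a meet b = bottom, a join b = top.
every subset A has complement S\A, so all elements are complemented.
Complemented elements: {}, {1}, {2}, {3}, {4}, {5}, ... (26 more)
Count: 32


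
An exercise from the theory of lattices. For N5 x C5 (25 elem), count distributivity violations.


Distributive law: a ^ (b v c) = (a ^ b) v (a ^ c).
Check all 25^3 = 15625 ordered triples (a,b,c).
  e.g. a=(b,0), b=(a,0), c=(c,0): lhs=(b,0) != rhs=(a,0)
  e.g. a=(b,0), b=(a,0), c=(c,1): lhs=(b,0) != rhs=(a,0)
Total violating triples: 250


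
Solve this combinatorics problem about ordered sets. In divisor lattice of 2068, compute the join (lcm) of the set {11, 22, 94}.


In a divisor lattice, join = lcm (least common multiple).
Compute lcm iteratively: start with first element, then lcm(current, next).
Elements: [11, 22, 94]
lcm(11,22) = 22
lcm(22,94) = 1034
Final lcm = 1034


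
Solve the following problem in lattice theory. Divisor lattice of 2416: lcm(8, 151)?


Join=lcm.
gcd(8,151)=1
lcm=1208


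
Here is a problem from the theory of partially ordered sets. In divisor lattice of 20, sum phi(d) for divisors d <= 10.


Divisors of 20 up to 10: [1, 2, 4, 5, 10]
phi values: [1, 1, 2, 4, 4]
Sum = 12


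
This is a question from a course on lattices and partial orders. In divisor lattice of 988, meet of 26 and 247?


In a divisor lattice, meet = gcd (greatest common divisor).
By Euclidean algorithm or factoring: gcd(26,247) = 13


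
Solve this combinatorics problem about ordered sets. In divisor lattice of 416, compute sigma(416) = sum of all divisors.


sigma(n) = sum of divisors.
Divisors of 416: [1, 2, 4, 8, 13, 16, 26, 32, 52, 104, 208, 416]
Sum = 882


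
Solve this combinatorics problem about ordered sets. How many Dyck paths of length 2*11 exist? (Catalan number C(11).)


C(n) = C(2n, n) / (n+1).
C(22, 11) = 705432
C(11) = 705432 / 12 = 58786


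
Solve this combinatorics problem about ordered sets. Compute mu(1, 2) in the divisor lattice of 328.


In a divisor lattice, mu(a,b) = mu(b/a) where mu is the classical Mobius function.
b/a = 2/1 = 2
Prime factorization of 2: primes [2]
2 is squarefree with 1 prime factor(s), so mu(2) = (-1)^1 = -1
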